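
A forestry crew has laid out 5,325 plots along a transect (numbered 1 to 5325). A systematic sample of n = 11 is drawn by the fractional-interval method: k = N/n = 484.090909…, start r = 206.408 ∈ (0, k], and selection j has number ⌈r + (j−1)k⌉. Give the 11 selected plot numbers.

j=1: r + 0k = 206.408 → ⌈·⌉ = 207
j=2: r + 1k = 690.498909… → ⌈·⌉ = 691
j=3: r + 2k = 1174.589818… → ⌈·⌉ = 1175
j=4: r + 3k = 1658.680727… → ⌈·⌉ = 1659
j=5: r + 4k = 2142.771636… → ⌈·⌉ = 2143
j=6: r + 5k = 2626.862545… → ⌈·⌉ = 2627
j=7: r + 6k = 3110.953454… → ⌈·⌉ = 3111
j=8: r + 7k = 3595.044363… → ⌈·⌉ = 3596
j=9: r + 8k = 4079.135272… → ⌈·⌉ = 4080
j=10: r + 9k = 4563.226181… → ⌈·⌉ = 4564
j=11: r + 10k = 5047.317090… → ⌈·⌉ = 5048

207, 691, 1175, 1659, 2143, 2627, 3111, 3596, 4080, 4564, 5048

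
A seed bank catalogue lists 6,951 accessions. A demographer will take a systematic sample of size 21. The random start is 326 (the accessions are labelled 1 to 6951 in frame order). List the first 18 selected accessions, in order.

k = N/n = 6951/21 = 331
accession 1: 326
accession 2: 326 + 331 = 657
accession 3: 657 + 331 = 988
accession 4: 988 + 331 = 1319
accession 5: 1319 + 331 = 1650
accession 6: 1650 + 331 = 1981
accession 7: 1981 + 331 = 2312
accession 8: 2312 + 331 = 2643
accession 9: 2643 + 331 = 2974
accession 10: 2974 + 331 = 3305
accession 11: 3305 + 331 = 3636
accession 12: 3636 + 331 = 3967
accession 13: 3967 + 331 = 4298
accession 14: 4298 + 331 = 4629
accession 15: 4629 + 331 = 4960
accession 16: 4960 + 331 = 5291
accession 17: 5291 + 331 = 5622
accession 18: 5622 + 331 = 5953

326, 657, 988, 1319, 1650, 1981, 2312, 2643, 2974, 3305, 3636, 3967, 4298, 4629, 4960, 5291, 5622, 5953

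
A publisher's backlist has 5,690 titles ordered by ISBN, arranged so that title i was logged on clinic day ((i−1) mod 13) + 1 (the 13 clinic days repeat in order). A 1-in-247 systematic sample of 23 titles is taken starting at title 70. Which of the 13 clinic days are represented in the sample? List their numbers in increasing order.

5

Consecutive selections differ by k = 247, so their clinic day numbers differ by 247 mod 13 = 0.
gcd(247, 13) = 13, so the sample visits 13/13 = 1 distinct residues mod 13.
Start 70 is clinic day 5; the clinic days hit are 5.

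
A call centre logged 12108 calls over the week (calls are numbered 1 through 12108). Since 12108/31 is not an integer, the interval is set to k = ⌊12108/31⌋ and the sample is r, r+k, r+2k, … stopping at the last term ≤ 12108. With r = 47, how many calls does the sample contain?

k = ⌊12108/31⌋ = 390
Achieved size = ⌊(12108 − 47)/390⌋ + 1 = ⌊12061/390⌋ + 1 = 30 + 1 = 31
(last selection: 47 + 30×390 = 11747 ≤ 12108; next would be 12137 > 12108)

31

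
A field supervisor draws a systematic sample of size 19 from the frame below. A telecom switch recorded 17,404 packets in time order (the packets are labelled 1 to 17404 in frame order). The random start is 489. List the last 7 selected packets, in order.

k = N/n = 17404/19 = 916
13th selection = 489 + 12×916 = 11481
14th: 11481 + 916 = 12397
15th: 12397 + 916 = 13313
16th: 13313 + 916 = 14229
17th: 14229 + 916 = 15145
18th: 15145 + 916 = 16061
19th: 16061 + 916 = 16977

11481, 12397, 13313, 14229, 15145, 16061, 16977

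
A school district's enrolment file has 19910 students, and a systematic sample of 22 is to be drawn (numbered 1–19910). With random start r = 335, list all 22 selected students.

k = N/n = 19910/22 = 905
student 1: 335
student 2: 335 + 905 = 1240
student 3: 1240 + 905 = 2145
student 4: 2145 + 905 = 3050
student 5: 3050 + 905 = 3955
student 6: 3955 + 905 = 4860
student 7: 4860 + 905 = 5765
student 8: 5765 + 905 = 6670
student 9: 6670 + 905 = 7575
student 10: 7575 + 905 = 8480
student 11: 8480 + 905 = 9385
student 12: 9385 + 905 = 10290
student 13: 10290 + 905 = 11195
student 14: 11195 + 905 = 12100
student 15: 12100 + 905 = 13005
student 16: 13005 + 905 = 13910
student 17: 13910 + 905 = 14815
student 18: 14815 + 905 = 15720
student 19: 15720 + 905 = 16625
student 20: 16625 + 905 = 17530
student 21: 17530 + 905 = 18435
student 22: 18435 + 905 = 19340

335, 1240, 2145, 3050, 3955, 4860, 5765, 6670, 7575, 8480, 9385, 10290, 11195, 12100, 13005, 13910, 14815, 15720, 16625, 17530, 18435, 19340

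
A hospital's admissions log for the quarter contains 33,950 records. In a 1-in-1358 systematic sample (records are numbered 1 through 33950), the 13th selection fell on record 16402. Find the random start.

k = 1358
r = 16402 − (13−1)×1358 = 16402 − 16296 = 106

106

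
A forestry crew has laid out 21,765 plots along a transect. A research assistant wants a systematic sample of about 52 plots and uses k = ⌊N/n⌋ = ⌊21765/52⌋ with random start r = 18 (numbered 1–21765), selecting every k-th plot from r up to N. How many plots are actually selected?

k = ⌊21765/52⌋ = 418
Achieved size = ⌊(21765 − 18)/418⌋ + 1 = ⌊21747/418⌋ + 1 = 52 + 1 = 53
(last selection: 18 + 52×418 = 21754 ≤ 21765; next would be 22172 > 21765)

53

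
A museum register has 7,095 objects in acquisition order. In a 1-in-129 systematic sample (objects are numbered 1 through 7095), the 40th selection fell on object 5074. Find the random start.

43

k = 129
r = 5074 − (40−1)×129 = 5074 − 5031 = 43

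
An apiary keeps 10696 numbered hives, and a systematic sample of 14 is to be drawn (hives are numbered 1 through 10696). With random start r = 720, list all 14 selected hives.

720, 1484, 2248, 3012, 3776, 4540, 5304, 6068, 6832, 7596, 8360, 9124, 9888, 10652

k = N/n = 10696/14 = 764
hive 1: 720
hive 2: 720 + 764 = 1484
hive 3: 1484 + 764 = 2248
hive 4: 2248 + 764 = 3012
hive 5: 3012 + 764 = 3776
hive 6: 3776 + 764 = 4540
hive 7: 4540 + 764 = 5304
hive 8: 5304 + 764 = 6068
hive 9: 6068 + 764 = 6832
hive 10: 6832 + 764 = 7596
hive 11: 7596 + 764 = 8360
hive 12: 8360 + 764 = 9124
hive 13: 9124 + 764 = 9888
hive 14: 9888 + 764 = 10652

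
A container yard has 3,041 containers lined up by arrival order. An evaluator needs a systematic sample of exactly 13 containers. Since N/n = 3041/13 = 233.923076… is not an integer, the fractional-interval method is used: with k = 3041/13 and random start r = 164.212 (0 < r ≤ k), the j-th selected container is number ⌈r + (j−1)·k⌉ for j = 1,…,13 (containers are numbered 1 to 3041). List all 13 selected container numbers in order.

j=1: r + 0k = 164.212 → ⌈·⌉ = 165
j=2: r + 1k = 398.135076… → ⌈·⌉ = 399
j=3: r + 2k = 632.058153… → ⌈·⌉ = 633
j=4: r + 3k = 865.981230… → ⌈·⌉ = 866
j=5: r + 4k = 1099.904307… → ⌈·⌉ = 1100
j=6: r + 5k = 1333.827384… → ⌈·⌉ = 1334
j=7: r + 6k = 1567.750461… → ⌈·⌉ = 1568
j=8: r + 7k = 1801.673538… → ⌈·⌉ = 1802
j=9: r + 8k = 2035.596615… → ⌈·⌉ = 2036
j=10: r + 9k = 2269.519692… → ⌈·⌉ = 2270
j=11: r + 10k = 2503.442769… → ⌈·⌉ = 2504
j=12: r + 11k = 2737.365846… → ⌈·⌉ = 2738
j=13: r + 12k = 2971.288923… → ⌈·⌉ = 2972

165, 399, 633, 866, 1100, 1334, 1568, 1802, 2036, 2270, 2504, 2738, 2972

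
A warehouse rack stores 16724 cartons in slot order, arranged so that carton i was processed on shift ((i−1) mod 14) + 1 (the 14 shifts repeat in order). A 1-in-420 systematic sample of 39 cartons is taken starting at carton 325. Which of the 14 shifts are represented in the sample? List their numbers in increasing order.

Consecutive selections differ by k = 420, so their shift numbers differ by 420 mod 14 = 0.
gcd(420, 14) = 14, so the sample visits 14/14 = 1 distinct residues mod 14.
Start 325 is shift 3; the shifts hit are 3.

3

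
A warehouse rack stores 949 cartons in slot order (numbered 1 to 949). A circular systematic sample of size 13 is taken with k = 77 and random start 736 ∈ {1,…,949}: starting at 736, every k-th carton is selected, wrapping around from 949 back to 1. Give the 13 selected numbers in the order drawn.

736, 813, 890, 18, 95, 172, 249, 326, 403, 480, 557, 634, 711

Selection 1: 736
Selection 2: 736 + 77 = 813
Selection 3: 813 + 77 = 890
Selection 4: 890 + 77 = 967 → 967 − 949 = 18
Selection 5: 18 + 77 = 95
Selection 6: 95 + 77 = 172
Selection 7: 172 + 77 = 249
Selection 8: 249 + 77 = 326
Selection 9: 326 + 77 = 403
Selection 10: 403 + 77 = 480
Selection 11: 480 + 77 = 557
Selection 12: 557 + 77 = 634
Selection 13: 634 + 77 = 711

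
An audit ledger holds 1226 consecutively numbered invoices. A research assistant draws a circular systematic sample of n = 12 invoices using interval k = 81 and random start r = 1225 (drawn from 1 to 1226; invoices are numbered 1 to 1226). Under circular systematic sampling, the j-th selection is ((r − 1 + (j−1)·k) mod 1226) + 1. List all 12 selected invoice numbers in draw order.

1225, 80, 161, 242, 323, 404, 485, 566, 647, 728, 809, 890

Selection 1: 1225
Selection 2: 1225 + 81 = 1306 → 1306 − 1226 = 80
Selection 3: 80 + 81 = 161
Selection 4: 161 + 81 = 242
Selection 5: 242 + 81 = 323
Selection 6: 323 + 81 = 404
Selection 7: 404 + 81 = 485
Selection 8: 485 + 81 = 566
Selection 9: 566 + 81 = 647
Selection 10: 647 + 81 = 728
Selection 11: 728 + 81 = 809
Selection 12: 809 + 81 = 890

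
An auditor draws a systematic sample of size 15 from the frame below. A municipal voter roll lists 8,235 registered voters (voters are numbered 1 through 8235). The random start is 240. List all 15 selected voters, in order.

240, 789, 1338, 1887, 2436, 2985, 3534, 4083, 4632, 5181, 5730, 6279, 6828, 7377, 7926

k = N/n = 8235/15 = 549
voter 1: 240
voter 2: 240 + 549 = 789
voter 3: 789 + 549 = 1338
voter 4: 1338 + 549 = 1887
voter 5: 1887 + 549 = 2436
voter 6: 2436 + 549 = 2985
voter 7: 2985 + 549 = 3534
voter 8: 3534 + 549 = 4083
voter 9: 4083 + 549 = 4632
voter 10: 4632 + 549 = 5181
voter 11: 5181 + 549 = 5730
voter 12: 5730 + 549 = 6279
voter 13: 6279 + 549 = 6828
voter 14: 6828 + 549 = 7377
voter 15: 7377 + 549 = 7926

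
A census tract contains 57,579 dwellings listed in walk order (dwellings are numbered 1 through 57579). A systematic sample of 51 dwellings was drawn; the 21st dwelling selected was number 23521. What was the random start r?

941

k = 57579/51 = 1129
r = 23521 − (21−1)×1129 = 23521 − 22580 = 941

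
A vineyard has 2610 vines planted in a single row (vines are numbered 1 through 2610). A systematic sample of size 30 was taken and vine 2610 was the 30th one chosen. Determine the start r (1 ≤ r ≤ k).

87

k = 2610/30 = 87
r = 2610 − (30−1)×87 = 2610 − 2523 = 87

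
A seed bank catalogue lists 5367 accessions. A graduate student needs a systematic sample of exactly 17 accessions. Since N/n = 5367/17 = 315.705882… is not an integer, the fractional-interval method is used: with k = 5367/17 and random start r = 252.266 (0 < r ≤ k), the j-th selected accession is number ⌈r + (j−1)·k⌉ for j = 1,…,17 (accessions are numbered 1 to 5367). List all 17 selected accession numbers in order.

253, 568, 884, 1200, 1516, 1831, 2147, 2463, 2778, 3094, 3410, 3726, 4041, 4357, 4673, 4988, 5304

j=1: r + 0k = 252.266 → ⌈·⌉ = 253
j=2: r + 1k = 567.971882… → ⌈·⌉ = 568
j=3: r + 2k = 883.677764… → ⌈·⌉ = 884
j=4: r + 3k = 1199.383647… → ⌈·⌉ = 1200
j=5: r + 4k = 1515.089529… → ⌈·⌉ = 1516
j=6: r + 5k = 1830.795411… → ⌈·⌉ = 1831
j=7: r + 6k = 2146.501294… → ⌈·⌉ = 2147
j=8: r + 7k = 2462.207176… → ⌈·⌉ = 2463
j=9: r + 8k = 2777.913058… → ⌈·⌉ = 2778
j=10: r + 9k = 3093.618941… → ⌈·⌉ = 3094
j=11: r + 10k = 3409.324823… → ⌈·⌉ = 3410
j=12: r + 11k = 3725.030705… → ⌈·⌉ = 3726
j=13: r + 12k = 4040.736588… → ⌈·⌉ = 4041
j=14: r + 13k = 4356.442470… → ⌈·⌉ = 4357
j=15: r + 14k = 4672.148352… → ⌈·⌉ = 4673
j=16: r + 15k = 4987.854235… → ⌈·⌉ = 4988
j=17: r + 16k = 5303.560117… → ⌈·⌉ = 5304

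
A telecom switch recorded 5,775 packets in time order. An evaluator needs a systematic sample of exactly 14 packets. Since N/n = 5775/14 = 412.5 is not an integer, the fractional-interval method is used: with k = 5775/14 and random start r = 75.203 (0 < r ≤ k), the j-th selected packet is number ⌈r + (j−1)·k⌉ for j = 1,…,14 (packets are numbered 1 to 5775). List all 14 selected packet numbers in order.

j=1: r + 0k = 75.203 → ⌈·⌉ = 76
j=2: r + 1k = 487.703 → ⌈·⌉ = 488
j=3: r + 2k = 900.203 → ⌈·⌉ = 901
j=4: r + 3k = 1312.703 → ⌈·⌉ = 1313
j=5: r + 4k = 1725.203 → ⌈·⌉ = 1726
j=6: r + 5k = 2137.703 → ⌈·⌉ = 2138
j=7: r + 6k = 2550.203 → ⌈·⌉ = 2551
j=8: r + 7k = 2962.703 → ⌈·⌉ = 2963
j=9: r + 8k = 3375.203 → ⌈·⌉ = 3376
j=10: r + 9k = 3787.703 → ⌈·⌉ = 3788
j=11: r + 10k = 4200.203 → ⌈·⌉ = 4201
j=12: r + 11k = 4612.703 → ⌈·⌉ = 4613
j=13: r + 12k = 5025.203 → ⌈·⌉ = 5026
j=14: r + 13k = 5437.703 → ⌈·⌉ = 5438

76, 488, 901, 1313, 1726, 2138, 2551, 2963, 3376, 3788, 4201, 4613, 5026, 5438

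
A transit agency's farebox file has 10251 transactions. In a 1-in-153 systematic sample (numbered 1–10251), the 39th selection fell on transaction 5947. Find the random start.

133

k = 153
r = 5947 − (39−1)×153 = 5947 − 5814 = 133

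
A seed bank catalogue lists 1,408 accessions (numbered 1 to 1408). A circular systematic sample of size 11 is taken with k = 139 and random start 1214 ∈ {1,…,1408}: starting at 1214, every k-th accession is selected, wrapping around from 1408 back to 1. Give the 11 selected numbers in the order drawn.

Selection 1: 1214
Selection 2: 1214 + 139 = 1353
Selection 3: 1353 + 139 = 1492 → 1492 − 1408 = 84
Selection 4: 84 + 139 = 223
Selection 5: 223 + 139 = 362
Selection 6: 362 + 139 = 501
Selection 7: 501 + 139 = 640
Selection 8: 640 + 139 = 779
Selection 9: 779 + 139 = 918
Selection 10: 918 + 139 = 1057
Selection 11: 1057 + 139 = 1196

1214, 1353, 84, 223, 362, 501, 640, 779, 918, 1057, 1196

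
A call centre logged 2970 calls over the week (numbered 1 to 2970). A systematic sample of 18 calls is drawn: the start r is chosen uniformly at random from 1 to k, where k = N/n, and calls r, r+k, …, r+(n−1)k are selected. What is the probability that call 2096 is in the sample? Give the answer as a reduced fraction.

1/165

k = 2970/18 = 165.
Call 2096 is selected iff r ≡ 2096 (mod 165); exactly one such r in {1,…,165}.
Inclusion probability = 1/165.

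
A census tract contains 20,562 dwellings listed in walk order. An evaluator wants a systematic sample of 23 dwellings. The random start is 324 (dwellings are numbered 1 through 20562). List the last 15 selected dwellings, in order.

k = N/n = 20562/23 = 894
9th selection = 324 + 8×894 = 7476
10th: 7476 + 894 = 8370
11th: 8370 + 894 = 9264
12th: 9264 + 894 = 10158
13th: 10158 + 894 = 11052
14th: 11052 + 894 = 11946
15th: 11946 + 894 = 12840
16th: 12840 + 894 = 13734
17th: 13734 + 894 = 14628
18th: 14628 + 894 = 15522
19th: 15522 + 894 = 16416
20th: 16416 + 894 = 17310
21st: 17310 + 894 = 18204
22nd: 18204 + 894 = 19098
23rd: 19098 + 894 = 19992

7476, 8370, 9264, 10158, 11052, 11946, 12840, 13734, 14628, 15522, 16416, 17310, 18204, 19098, 19992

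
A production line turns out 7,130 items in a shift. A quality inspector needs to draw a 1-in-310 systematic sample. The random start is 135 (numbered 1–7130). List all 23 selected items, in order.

135, 445, 755, 1065, 1375, 1685, 1995, 2305, 2615, 2925, 3235, 3545, 3855, 4165, 4475, 4785, 5095, 5405, 5715, 6025, 6335, 6645, 6955

item 1: 135
item 2: 135 + 310 = 445
item 3: 445 + 310 = 755
item 4: 755 + 310 = 1065
item 5: 1065 + 310 = 1375
item 6: 1375 + 310 = 1685
item 7: 1685 + 310 = 1995
item 8: 1995 + 310 = 2305
item 9: 2305 + 310 = 2615
item 10: 2615 + 310 = 2925
item 11: 2925 + 310 = 3235
item 12: 3235 + 310 = 3545
item 13: 3545 + 310 = 3855
item 14: 3855 + 310 = 4165
item 15: 4165 + 310 = 4475
item 16: 4475 + 310 = 4785
item 17: 4785 + 310 = 5095
item 18: 5095 + 310 = 5405
item 19: 5405 + 310 = 5715
item 20: 5715 + 310 = 6025
item 21: 6025 + 310 = 6335
item 22: 6335 + 310 = 6645
item 23: 6645 + 310 = 6955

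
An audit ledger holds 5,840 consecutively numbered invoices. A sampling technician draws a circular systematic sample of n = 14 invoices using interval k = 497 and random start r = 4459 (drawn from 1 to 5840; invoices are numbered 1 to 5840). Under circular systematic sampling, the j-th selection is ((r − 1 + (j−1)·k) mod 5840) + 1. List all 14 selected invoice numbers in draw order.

4459, 4956, 5453, 110, 607, 1104, 1601, 2098, 2595, 3092, 3589, 4086, 4583, 5080

Selection 1: 4459
Selection 2: 4459 + 497 = 4956
Selection 3: 4956 + 497 = 5453
Selection 4: 5453 + 497 = 5950 → 5950 − 5840 = 110
Selection 5: 110 + 497 = 607
Selection 6: 607 + 497 = 1104
Selection 7: 1104 + 497 = 1601
Selection 8: 1601 + 497 = 2098
Selection 9: 2098 + 497 = 2595
Selection 10: 2595 + 497 = 3092
Selection 11: 3092 + 497 = 3589
Selection 12: 3589 + 497 = 4086
Selection 13: 4086 + 497 = 4583
Selection 14: 4583 + 497 = 5080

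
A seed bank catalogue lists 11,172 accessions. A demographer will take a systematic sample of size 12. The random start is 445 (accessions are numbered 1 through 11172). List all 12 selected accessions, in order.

445, 1376, 2307, 3238, 4169, 5100, 6031, 6962, 7893, 8824, 9755, 10686

k = N/n = 11172/12 = 931
accession 1: 445
accession 2: 445 + 931 = 1376
accession 3: 1376 + 931 = 2307
accession 4: 2307 + 931 = 3238
accession 5: 3238 + 931 = 4169
accession 6: 4169 + 931 = 5100
accession 7: 5100 + 931 = 6031
accession 8: 6031 + 931 = 6962
accession 9: 6962 + 931 = 7893
accession 10: 7893 + 931 = 8824
accession 11: 8824 + 931 = 9755
accession 12: 9755 + 931 = 10686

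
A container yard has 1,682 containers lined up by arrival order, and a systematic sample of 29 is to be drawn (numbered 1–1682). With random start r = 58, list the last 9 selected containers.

1218, 1276, 1334, 1392, 1450, 1508, 1566, 1624, 1682

k = N/n = 1682/29 = 58
21st selection = 58 + 20×58 = 1218
22nd: 1218 + 58 = 1276
23rd: 1276 + 58 = 1334
24th: 1334 + 58 = 1392
25th: 1392 + 58 = 1450
26th: 1450 + 58 = 1508
27th: 1508 + 58 = 1566
28th: 1566 + 58 = 1624
29th: 1624 + 58 = 1682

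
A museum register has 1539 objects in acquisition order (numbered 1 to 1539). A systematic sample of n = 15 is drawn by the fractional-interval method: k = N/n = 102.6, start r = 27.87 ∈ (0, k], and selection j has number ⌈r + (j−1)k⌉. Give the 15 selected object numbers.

j=1: r + 0k = 27.87 → ⌈·⌉ = 28
j=2: r + 1k = 130.47 → ⌈·⌉ = 131
j=3: r + 2k = 233.07 → ⌈·⌉ = 234
j=4: r + 3k = 335.67 → ⌈·⌉ = 336
j=5: r + 4k = 438.27 → ⌈·⌉ = 439
j=6: r + 5k = 540.87 → ⌈·⌉ = 541
j=7: r + 6k = 643.47 → ⌈·⌉ = 644
j=8: r + 7k = 746.07 → ⌈·⌉ = 747
j=9: r + 8k = 848.67 → ⌈·⌉ = 849
j=10: r + 9k = 951.27 → ⌈·⌉ = 952
j=11: r + 10k = 1053.87 → ⌈·⌉ = 1054
j=12: r + 11k = 1156.47 → ⌈·⌉ = 1157
j=13: r + 12k = 1259.07 → ⌈·⌉ = 1260
j=14: r + 13k = 1361.67 → ⌈·⌉ = 1362
j=15: r + 14k = 1464.27 → ⌈·⌉ = 1465

28, 131, 234, 336, 439, 541, 644, 747, 849, 952, 1054, 1157, 1260, 1362, 1465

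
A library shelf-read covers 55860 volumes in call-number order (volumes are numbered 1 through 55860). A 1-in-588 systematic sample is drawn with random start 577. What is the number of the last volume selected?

k = 588
95th selection = r + (95−1)·k = 577 + 94×588 = 577 + 55272 = 55849

55849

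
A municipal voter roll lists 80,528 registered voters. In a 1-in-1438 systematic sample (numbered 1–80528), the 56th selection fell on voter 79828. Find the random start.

k = 1438
r = 79828 − (56−1)×1438 = 79828 − 79090 = 738

738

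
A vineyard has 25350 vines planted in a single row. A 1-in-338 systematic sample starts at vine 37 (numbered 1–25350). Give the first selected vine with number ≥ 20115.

k = 338
Steps past start: ⌈(20115 − 37)/338⌉ = ⌈20078/338⌉ = 60
Selected vine: 37 + 60×338 = 20317

20317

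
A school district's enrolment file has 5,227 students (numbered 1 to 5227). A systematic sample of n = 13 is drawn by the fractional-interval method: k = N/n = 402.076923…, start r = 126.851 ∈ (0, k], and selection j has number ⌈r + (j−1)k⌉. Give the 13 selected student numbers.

j=1: r + 0k = 126.851 → ⌈·⌉ = 127
j=2: r + 1k = 528.927923… → ⌈·⌉ = 529
j=3: r + 2k = 931.004846… → ⌈·⌉ = 932
j=4: r + 3k = 1333.081769… → ⌈·⌉ = 1334
j=5: r + 4k = 1735.158692… → ⌈·⌉ = 1736
j=6: r + 5k = 2137.235615… → ⌈·⌉ = 2138
j=7: r + 6k = 2539.312538… → ⌈·⌉ = 2540
j=8: r + 7k = 2941.389461… → ⌈·⌉ = 2942
j=9: r + 8k = 3343.466384… → ⌈·⌉ = 3344
j=10: r + 9k = 3745.543307… → ⌈·⌉ = 3746
j=11: r + 10k = 4147.620230… → ⌈·⌉ = 4148
j=12: r + 11k = 4549.697153… → ⌈·⌉ = 4550
j=13: r + 12k = 4951.774076… → ⌈·⌉ = 4952

127, 529, 932, 1334, 1736, 2138, 2540, 2942, 3344, 3746, 4148, 4550, 4952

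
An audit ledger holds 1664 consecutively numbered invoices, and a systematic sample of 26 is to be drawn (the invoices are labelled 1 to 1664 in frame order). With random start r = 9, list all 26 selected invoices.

9, 73, 137, 201, 265, 329, 393, 457, 521, 585, 649, 713, 777, 841, 905, 969, 1033, 1097, 1161, 1225, 1289, 1353, 1417, 1481, 1545, 1609

k = N/n = 1664/26 = 64
invoice 1: 9
invoice 2: 9 + 64 = 73
invoice 3: 73 + 64 = 137
invoice 4: 137 + 64 = 201
invoice 5: 201 + 64 = 265
invoice 6: 265 + 64 = 329
invoice 7: 329 + 64 = 393
invoice 8: 393 + 64 = 457
invoice 9: 457 + 64 = 521
invoice 10: 521 + 64 = 585
invoice 11: 585 + 64 = 649
invoice 12: 649 + 64 = 713
invoice 13: 713 + 64 = 777
invoice 14: 777 + 64 = 841
invoice 15: 841 + 64 = 905
invoice 16: 905 + 64 = 969
invoice 17: 969 + 64 = 1033
invoice 18: 1033 + 64 = 1097
invoice 19: 1097 + 64 = 1161
invoice 20: 1161 + 64 = 1225
invoice 21: 1225 + 64 = 1289
invoice 22: 1289 + 64 = 1353
invoice 23: 1353 + 64 = 1417
invoice 24: 1417 + 64 = 1481
invoice 25: 1481 + 64 = 1545
invoice 26: 1545 + 64 = 1609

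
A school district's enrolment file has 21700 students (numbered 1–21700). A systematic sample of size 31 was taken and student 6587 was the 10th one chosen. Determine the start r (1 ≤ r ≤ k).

287

k = 21700/31 = 700
r = 6587 − (10−1)×700 = 6587 − 6300 = 287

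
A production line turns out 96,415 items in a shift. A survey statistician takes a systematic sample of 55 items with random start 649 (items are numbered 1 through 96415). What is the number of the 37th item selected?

63757

k = 96415/55 = 1753
37th selection = r + (37−1)·k = 649 + 36×1753 = 649 + 63108 = 63757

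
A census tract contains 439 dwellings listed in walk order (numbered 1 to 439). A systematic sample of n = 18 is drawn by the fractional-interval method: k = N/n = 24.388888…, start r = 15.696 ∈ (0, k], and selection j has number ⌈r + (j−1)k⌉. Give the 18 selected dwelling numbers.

16, 41, 65, 89, 114, 138, 163, 187, 211, 236, 260, 284, 309, 333, 358, 382, 406, 431

j=1: r + 0k = 15.696 → ⌈·⌉ = 16
j=2: r + 1k = 40.084888… → ⌈·⌉ = 41
j=3: r + 2k = 64.473777… → ⌈·⌉ = 65
j=4: r + 3k = 88.862666… → ⌈·⌉ = 89
j=5: r + 4k = 113.251555… → ⌈·⌉ = 114
j=6: r + 5k = 137.640444… → ⌈·⌉ = 138
j=7: r + 6k = 162.029333… → ⌈·⌉ = 163
j=8: r + 7k = 186.418222… → ⌈·⌉ = 187
j=9: r + 8k = 210.807111… → ⌈·⌉ = 211
j=10: r + 9k = 235.196 → ⌈·⌉ = 236
j=11: r + 10k = 259.584888… → ⌈·⌉ = 260
j=12: r + 11k = 283.973777… → ⌈·⌉ = 284
j=13: r + 12k = 308.362666… → ⌈·⌉ = 309
j=14: r + 13k = 332.751555… → ⌈·⌉ = 333
j=15: r + 14k = 357.140444… → ⌈·⌉ = 358
j=16: r + 15k = 381.529333… → ⌈·⌉ = 382
j=17: r + 16k = 405.918222… → ⌈·⌉ = 406
j=18: r + 17k = 430.307111… → ⌈·⌉ = 431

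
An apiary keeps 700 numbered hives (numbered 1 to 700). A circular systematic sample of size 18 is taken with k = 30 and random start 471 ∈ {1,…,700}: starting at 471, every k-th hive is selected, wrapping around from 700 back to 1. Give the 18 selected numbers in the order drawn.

471, 501, 531, 561, 591, 621, 651, 681, 11, 41, 71, 101, 131, 161, 191, 221, 251, 281

Selection 1: 471
Selection 2: 471 + 30 = 501
Selection 3: 501 + 30 = 531
Selection 4: 531 + 30 = 561
Selection 5: 561 + 30 = 591
Selection 6: 591 + 30 = 621
Selection 7: 621 + 30 = 651
Selection 8: 651 + 30 = 681
Selection 9: 681 + 30 = 711 → 711 − 700 = 11
Selection 10: 11 + 30 = 41
Selection 11: 41 + 30 = 71
Selection 12: 71 + 30 = 101
Selection 13: 101 + 30 = 131
Selection 14: 131 + 30 = 161
Selection 15: 161 + 30 = 191
Selection 16: 191 + 30 = 221
Selection 17: 221 + 30 = 251
Selection 18: 251 + 30 = 281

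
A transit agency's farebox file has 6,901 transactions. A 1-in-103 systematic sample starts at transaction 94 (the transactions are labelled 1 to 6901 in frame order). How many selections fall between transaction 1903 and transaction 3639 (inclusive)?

k = 103
First selection ≥ 1903: 94 + ⌈(1903−94)/103⌉·103 = 94 + 18×103 = 1948
Last selection ≤ 3639: 94 + ⌊(3639−94)/103⌋·103 = 94 + 34×103 = 3596
Count = 34 − 18 + 1 = 17

17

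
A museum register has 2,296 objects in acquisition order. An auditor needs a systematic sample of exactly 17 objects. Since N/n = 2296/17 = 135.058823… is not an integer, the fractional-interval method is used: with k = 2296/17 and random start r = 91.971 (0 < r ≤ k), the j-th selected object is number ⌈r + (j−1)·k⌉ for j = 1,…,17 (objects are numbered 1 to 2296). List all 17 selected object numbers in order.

92, 228, 363, 498, 633, 768, 903, 1038, 1173, 1308, 1443, 1578, 1713, 1848, 1983, 2118, 2253

j=1: r + 0k = 91.971 → ⌈·⌉ = 92
j=2: r + 1k = 227.029823… → ⌈·⌉ = 228
j=3: r + 2k = 362.088647… → ⌈·⌉ = 363
j=4: r + 3k = 497.147470… → ⌈·⌉ = 498
j=5: r + 4k = 632.206294… → ⌈·⌉ = 633
j=6: r + 5k = 767.265117… → ⌈·⌉ = 768
j=7: r + 6k = 902.323941… → ⌈·⌉ = 903
j=8: r + 7k = 1037.382764… → ⌈·⌉ = 1038
j=9: r + 8k = 1172.441588… → ⌈·⌉ = 1173
j=10: r + 9k = 1307.500411… → ⌈·⌉ = 1308
j=11: r + 10k = 1442.559235… → ⌈·⌉ = 1443
j=12: r + 11k = 1577.618058… → ⌈·⌉ = 1578
j=13: r + 12k = 1712.676882… → ⌈·⌉ = 1713
j=14: r + 13k = 1847.735705… → ⌈·⌉ = 1848
j=15: r + 14k = 1982.794529… → ⌈·⌉ = 1983
j=16: r + 15k = 2117.853352… → ⌈·⌉ = 2118
j=17: r + 16k = 2252.912176… → ⌈·⌉ = 2253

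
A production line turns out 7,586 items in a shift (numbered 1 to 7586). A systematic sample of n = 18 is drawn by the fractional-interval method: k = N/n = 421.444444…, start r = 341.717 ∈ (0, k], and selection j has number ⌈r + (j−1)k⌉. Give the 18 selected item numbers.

j=1: r + 0k = 341.717 → ⌈·⌉ = 342
j=2: r + 1k = 763.161444… → ⌈·⌉ = 764
j=3: r + 2k = 1184.605888… → ⌈·⌉ = 1185
j=4: r + 3k = 1606.050333… → ⌈·⌉ = 1607
j=5: r + 4k = 2027.494777… → ⌈·⌉ = 2028
j=6: r + 5k = 2448.939222… → ⌈·⌉ = 2449
j=7: r + 6k = 2870.383666… → ⌈·⌉ = 2871
j=8: r + 7k = 3291.828111… → ⌈·⌉ = 3292
j=9: r + 8k = 3713.272555… → ⌈·⌉ = 3714
j=10: r + 9k = 4134.717 → ⌈·⌉ = 4135
j=11: r + 10k = 4556.161444… → ⌈·⌉ = 4557
j=12: r + 11k = 4977.605888… → ⌈·⌉ = 4978
j=13: r + 12k = 5399.050333… → ⌈·⌉ = 5400
j=14: r + 13k = 5820.494777… → ⌈·⌉ = 5821
j=15: r + 14k = 6241.939222… → ⌈·⌉ = 6242
j=16: r + 15k = 6663.383666… → ⌈·⌉ = 6664
j=17: r + 16k = 7084.828111… → ⌈·⌉ = 7085
j=18: r + 17k = 7506.272555… → ⌈·⌉ = 7507

342, 764, 1185, 1607, 2028, 2449, 2871, 3292, 3714, 4135, 4557, 4978, 5400, 5821, 6242, 6664, 7085, 7507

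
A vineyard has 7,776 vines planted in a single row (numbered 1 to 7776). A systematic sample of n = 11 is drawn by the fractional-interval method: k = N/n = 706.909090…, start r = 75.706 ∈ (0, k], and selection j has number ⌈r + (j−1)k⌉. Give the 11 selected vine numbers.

76, 783, 1490, 2197, 2904, 3611, 4318, 5025, 5731, 6438, 7145

j=1: r + 0k = 75.706 → ⌈·⌉ = 76
j=2: r + 1k = 782.615090… → ⌈·⌉ = 783
j=3: r + 2k = 1489.524181… → ⌈·⌉ = 1490
j=4: r + 3k = 2196.433272… → ⌈·⌉ = 2197
j=5: r + 4k = 2903.342363… → ⌈·⌉ = 2904
j=6: r + 5k = 3610.251454… → ⌈·⌉ = 3611
j=7: r + 6k = 4317.160545… → ⌈·⌉ = 4318
j=8: r + 7k = 5024.069636… → ⌈·⌉ = 5025
j=9: r + 8k = 5730.978727… → ⌈·⌉ = 5731
j=10: r + 9k = 6437.887818… → ⌈·⌉ = 6438
j=11: r + 10k = 7144.796909… → ⌈·⌉ = 7145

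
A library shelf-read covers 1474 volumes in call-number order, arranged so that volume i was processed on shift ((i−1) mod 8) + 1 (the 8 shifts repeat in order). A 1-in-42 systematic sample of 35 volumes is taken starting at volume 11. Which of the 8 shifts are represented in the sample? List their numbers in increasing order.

Consecutive selections differ by k = 42, so their shift numbers differ by 42 mod 8 = 2.
gcd(42, 8) = 2, so the sample visits 8/2 = 4 distinct residues mod 8.
Start 11 is shift 3; the shifts hit are 1, 3, 5, 7.

1, 3, 5, 7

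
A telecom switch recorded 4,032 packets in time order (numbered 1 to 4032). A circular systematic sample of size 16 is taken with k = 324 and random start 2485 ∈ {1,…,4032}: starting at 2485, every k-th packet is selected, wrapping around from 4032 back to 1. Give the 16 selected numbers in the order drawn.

2485, 2809, 3133, 3457, 3781, 73, 397, 721, 1045, 1369, 1693, 2017, 2341, 2665, 2989, 3313

Selection 1: 2485
Selection 2: 2485 + 324 = 2809
Selection 3: 2809 + 324 = 3133
Selection 4: 3133 + 324 = 3457
Selection 5: 3457 + 324 = 3781
Selection 6: 3781 + 324 = 4105 → 4105 − 4032 = 73
Selection 7: 73 + 324 = 397
Selection 8: 397 + 324 = 721
Selection 9: 721 + 324 = 1045
Selection 10: 1045 + 324 = 1369
Selection 11: 1369 + 324 = 1693
Selection 12: 1693 + 324 = 2017
Selection 13: 2017 + 324 = 2341
Selection 14: 2341 + 324 = 2665
Selection 15: 2665 + 324 = 2989
Selection 16: 2989 + 324 = 3313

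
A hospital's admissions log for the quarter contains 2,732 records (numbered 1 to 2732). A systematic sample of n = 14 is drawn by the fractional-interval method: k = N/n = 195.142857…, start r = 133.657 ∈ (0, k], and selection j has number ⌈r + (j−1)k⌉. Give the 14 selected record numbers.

134, 329, 524, 720, 915, 1110, 1305, 1500, 1695, 1890, 2086, 2281, 2476, 2671

j=1: r + 0k = 133.657 → ⌈·⌉ = 134
j=2: r + 1k = 328.799857… → ⌈·⌉ = 329
j=3: r + 2k = 523.942714… → ⌈·⌉ = 524
j=4: r + 3k = 719.085571… → ⌈·⌉ = 720
j=5: r + 4k = 914.228428… → ⌈·⌉ = 915
j=6: r + 5k = 1109.371285… → ⌈·⌉ = 1110
j=7: r + 6k = 1304.514142… → ⌈·⌉ = 1305
j=8: r + 7k = 1499.657 → ⌈·⌉ = 1500
j=9: r + 8k = 1694.799857… → ⌈·⌉ = 1695
j=10: r + 9k = 1889.942714… → ⌈·⌉ = 1890
j=11: r + 10k = 2085.085571… → ⌈·⌉ = 2086
j=12: r + 11k = 2280.228428… → ⌈·⌉ = 2281
j=13: r + 12k = 2475.371285… → ⌈·⌉ = 2476
j=14: r + 13k = 2670.514142… → ⌈·⌉ = 2671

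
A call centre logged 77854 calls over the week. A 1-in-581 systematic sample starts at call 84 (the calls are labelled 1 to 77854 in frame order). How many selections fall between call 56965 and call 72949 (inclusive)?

28

k = 581
First selection ≥ 56965: 84 + ⌈(56965−84)/581⌉·581 = 84 + 98×581 = 57022
Last selection ≤ 72949: 84 + ⌊(72949−84)/581⌋·581 = 84 + 125×581 = 72709
Count = 125 − 98 + 1 = 28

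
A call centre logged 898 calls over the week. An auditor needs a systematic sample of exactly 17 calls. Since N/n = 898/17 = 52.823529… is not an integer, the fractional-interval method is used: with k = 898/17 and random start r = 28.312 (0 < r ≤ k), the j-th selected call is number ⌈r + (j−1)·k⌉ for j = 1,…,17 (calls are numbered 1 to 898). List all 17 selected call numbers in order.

j=1: r + 0k = 28.312 → ⌈·⌉ = 29
j=2: r + 1k = 81.135529… → ⌈·⌉ = 82
j=3: r + 2k = 133.959058… → ⌈·⌉ = 134
j=4: r + 3k = 186.782588… → ⌈·⌉ = 187
j=5: r + 4k = 239.606117… → ⌈·⌉ = 240
j=6: r + 5k = 292.429647… → ⌈·⌉ = 293
j=7: r + 6k = 345.253176… → ⌈·⌉ = 346
j=8: r + 7k = 398.076705… → ⌈·⌉ = 399
j=9: r + 8k = 450.900235… → ⌈·⌉ = 451
j=10: r + 9k = 503.723764… → ⌈·⌉ = 504
j=11: r + 10k = 556.547294… → ⌈·⌉ = 557
j=12: r + 11k = 609.370823… → ⌈·⌉ = 610
j=13: r + 12k = 662.194352… → ⌈·⌉ = 663
j=14: r + 13k = 715.017882… → ⌈·⌉ = 716
j=15: r + 14k = 767.841411… → ⌈·⌉ = 768
j=16: r + 15k = 820.664941… → ⌈·⌉ = 821
j=17: r + 16k = 873.488470… → ⌈·⌉ = 874

29, 82, 134, 187, 240, 293, 346, 399, 451, 504, 557, 610, 663, 716, 768, 821, 874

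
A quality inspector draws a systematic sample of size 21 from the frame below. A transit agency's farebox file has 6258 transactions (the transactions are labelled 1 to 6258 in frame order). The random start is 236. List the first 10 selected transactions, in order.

k = N/n = 6258/21 = 298
transaction 1: 236
transaction 2: 236 + 298 = 534
transaction 3: 534 + 298 = 832
transaction 4: 832 + 298 = 1130
transaction 5: 1130 + 298 = 1428
transaction 6: 1428 + 298 = 1726
transaction 7: 1726 + 298 = 2024
transaction 8: 2024 + 298 = 2322
transaction 9: 2322 + 298 = 2620
transaction 10: 2620 + 298 = 2918

236, 534, 832, 1130, 1428, 1726, 2024, 2322, 2620, 2918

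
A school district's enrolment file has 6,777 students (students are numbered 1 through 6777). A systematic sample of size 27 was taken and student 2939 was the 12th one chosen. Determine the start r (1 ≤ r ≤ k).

k = 6777/27 = 251
r = 2939 − (12−1)×251 = 2939 − 2761 = 178

178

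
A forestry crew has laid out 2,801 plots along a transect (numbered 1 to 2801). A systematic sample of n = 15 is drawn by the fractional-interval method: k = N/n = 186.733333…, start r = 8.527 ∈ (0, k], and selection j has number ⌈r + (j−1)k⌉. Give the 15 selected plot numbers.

9, 196, 382, 569, 756, 943, 1129, 1316, 1503, 1690, 1876, 2063, 2250, 2437, 2623

j=1: r + 0k = 8.527 → ⌈·⌉ = 9
j=2: r + 1k = 195.260333… → ⌈·⌉ = 196
j=3: r + 2k = 381.993666… → ⌈·⌉ = 382
j=4: r + 3k = 568.727 → ⌈·⌉ = 569
j=5: r + 4k = 755.460333… → ⌈·⌉ = 756
j=6: r + 5k = 942.193666… → ⌈·⌉ = 943
j=7: r + 6k = 1128.927 → ⌈·⌉ = 1129
j=8: r + 7k = 1315.660333… → ⌈·⌉ = 1316
j=9: r + 8k = 1502.393666… → ⌈·⌉ = 1503
j=10: r + 9k = 1689.127 → ⌈·⌉ = 1690
j=11: r + 10k = 1875.860333… → ⌈·⌉ = 1876
j=12: r + 11k = 2062.593666… → ⌈·⌉ = 2063
j=13: r + 12k = 2249.327 → ⌈·⌉ = 2250
j=14: r + 13k = 2436.060333… → ⌈·⌉ = 2437
j=15: r + 14k = 2622.793666… → ⌈·⌉ = 2623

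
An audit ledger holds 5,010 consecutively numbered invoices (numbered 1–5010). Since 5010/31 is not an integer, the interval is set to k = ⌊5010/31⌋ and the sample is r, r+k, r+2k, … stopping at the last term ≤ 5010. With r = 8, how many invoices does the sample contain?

k = ⌊5010/31⌋ = 161
Achieved size = ⌊(5010 − 8)/161⌋ + 1 = ⌊5002/161⌋ + 1 = 31 + 1 = 32
(last selection: 8 + 31×161 = 4999 ≤ 5010; next would be 5160 > 5010)

32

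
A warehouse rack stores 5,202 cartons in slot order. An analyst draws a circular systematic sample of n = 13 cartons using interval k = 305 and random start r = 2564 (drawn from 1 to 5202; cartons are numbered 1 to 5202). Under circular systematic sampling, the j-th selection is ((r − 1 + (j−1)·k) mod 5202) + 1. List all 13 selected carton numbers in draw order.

Selection 1: 2564
Selection 2: 2564 + 305 = 2869
Selection 3: 2869 + 305 = 3174
Selection 4: 3174 + 305 = 3479
Selection 5: 3479 + 305 = 3784
Selection 6: 3784 + 305 = 4089
Selection 7: 4089 + 305 = 4394
Selection 8: 4394 + 305 = 4699
Selection 9: 4699 + 305 = 5004
Selection 10: 5004 + 305 = 5309 → 5309 − 5202 = 107
Selection 11: 107 + 305 = 412
Selection 12: 412 + 305 = 717
Selection 13: 717 + 305 = 1022

2564, 2869, 3174, 3479, 3784, 4089, 4394, 4699, 5004, 107, 412, 717, 1022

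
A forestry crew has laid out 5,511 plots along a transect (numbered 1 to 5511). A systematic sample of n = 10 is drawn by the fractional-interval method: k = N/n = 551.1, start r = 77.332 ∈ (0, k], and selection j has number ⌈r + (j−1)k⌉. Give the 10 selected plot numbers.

78, 629, 1180, 1731, 2282, 2833, 3384, 3936, 4487, 5038

j=1: r + 0k = 77.332 → ⌈·⌉ = 78
j=2: r + 1k = 628.432 → ⌈·⌉ = 629
j=3: r + 2k = 1179.532 → ⌈·⌉ = 1180
j=4: r + 3k = 1730.632 → ⌈·⌉ = 1731
j=5: r + 4k = 2281.732 → ⌈·⌉ = 2282
j=6: r + 5k = 2832.832 → ⌈·⌉ = 2833
j=7: r + 6k = 3383.932 → ⌈·⌉ = 3384
j=8: r + 7k = 3935.032 → ⌈·⌉ = 3936
j=9: r + 8k = 4486.132 → ⌈·⌉ = 4487
j=10: r + 9k = 5037.232 → ⌈·⌉ = 5038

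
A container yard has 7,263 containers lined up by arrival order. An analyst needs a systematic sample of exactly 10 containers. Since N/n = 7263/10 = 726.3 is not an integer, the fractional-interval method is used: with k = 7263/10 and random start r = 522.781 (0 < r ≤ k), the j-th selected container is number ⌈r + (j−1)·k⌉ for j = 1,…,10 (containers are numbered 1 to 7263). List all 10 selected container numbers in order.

523, 1250, 1976, 2702, 3428, 4155, 4881, 5607, 6334, 7060

j=1: r + 0k = 522.781 → ⌈·⌉ = 523
j=2: r + 1k = 1249.081 → ⌈·⌉ = 1250
j=3: r + 2k = 1975.381 → ⌈·⌉ = 1976
j=4: r + 3k = 2701.681 → ⌈·⌉ = 2702
j=5: r + 4k = 3427.981 → ⌈·⌉ = 3428
j=6: r + 5k = 4154.281 → ⌈·⌉ = 4155
j=7: r + 6k = 4880.581 → ⌈·⌉ = 4881
j=8: r + 7k = 5606.881 → ⌈·⌉ = 5607
j=9: r + 8k = 6333.181 → ⌈·⌉ = 6334
j=10: r + 9k = 7059.481 → ⌈·⌉ = 7060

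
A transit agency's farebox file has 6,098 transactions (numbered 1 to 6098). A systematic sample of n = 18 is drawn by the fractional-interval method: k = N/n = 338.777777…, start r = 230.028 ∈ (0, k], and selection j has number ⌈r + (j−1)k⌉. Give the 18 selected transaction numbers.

231, 569, 908, 1247, 1586, 1924, 2263, 2602, 2941, 3280, 3618, 3957, 4296, 4635, 4973, 5312, 5651, 5990

j=1: r + 0k = 230.028 → ⌈·⌉ = 231
j=2: r + 1k = 568.805777… → ⌈·⌉ = 569
j=3: r + 2k = 907.583555… → ⌈·⌉ = 908
j=4: r + 3k = 1246.361333… → ⌈·⌉ = 1247
j=5: r + 4k = 1585.139111… → ⌈·⌉ = 1586
j=6: r + 5k = 1923.916888… → ⌈·⌉ = 1924
j=7: r + 6k = 2262.694666… → ⌈·⌉ = 2263
j=8: r + 7k = 2601.472444… → ⌈·⌉ = 2602
j=9: r + 8k = 2940.250222… → ⌈·⌉ = 2941
j=10: r + 9k = 3279.028 → ⌈·⌉ = 3280
j=11: r + 10k = 3617.805777… → ⌈·⌉ = 3618
j=12: r + 11k = 3956.583555… → ⌈·⌉ = 3957
j=13: r + 12k = 4295.361333… → ⌈·⌉ = 4296
j=14: r + 13k = 4634.139111… → ⌈·⌉ = 4635
j=15: r + 14k = 4972.916888… → ⌈·⌉ = 4973
j=16: r + 15k = 5311.694666… → ⌈·⌉ = 5312
j=17: r + 16k = 5650.472444… → ⌈·⌉ = 5651
j=18: r + 17k = 5989.250222… → ⌈·⌉ = 5990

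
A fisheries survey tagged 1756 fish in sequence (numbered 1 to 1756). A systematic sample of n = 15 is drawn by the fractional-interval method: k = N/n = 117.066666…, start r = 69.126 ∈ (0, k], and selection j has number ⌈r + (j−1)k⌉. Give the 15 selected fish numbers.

70, 187, 304, 421, 538, 655, 772, 889, 1006, 1123, 1240, 1357, 1474, 1591, 1709

j=1: r + 0k = 69.126 → ⌈·⌉ = 70
j=2: r + 1k = 186.192666… → ⌈·⌉ = 187
j=3: r + 2k = 303.259333… → ⌈·⌉ = 304
j=4: r + 3k = 420.326 → ⌈·⌉ = 421
j=5: r + 4k = 537.392666… → ⌈·⌉ = 538
j=6: r + 5k = 654.459333… → ⌈·⌉ = 655
j=7: r + 6k = 771.526 → ⌈·⌉ = 772
j=8: r + 7k = 888.592666… → ⌈·⌉ = 889
j=9: r + 8k = 1005.659333… → ⌈·⌉ = 1006
j=10: r + 9k = 1122.726 → ⌈·⌉ = 1123
j=11: r + 10k = 1239.792666… → ⌈·⌉ = 1240
j=12: r + 11k = 1356.859333… → ⌈·⌉ = 1357
j=13: r + 12k = 1473.926 → ⌈·⌉ = 1474
j=14: r + 13k = 1590.992666… → ⌈·⌉ = 1591
j=15: r + 14k = 1708.059333… → ⌈·⌉ = 1709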